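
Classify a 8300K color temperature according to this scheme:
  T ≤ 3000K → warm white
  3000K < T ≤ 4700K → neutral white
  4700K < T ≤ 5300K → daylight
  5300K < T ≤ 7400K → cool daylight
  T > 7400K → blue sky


Temperature: 8300K
8300K > 7400K → blue sky
Classification: blue sky


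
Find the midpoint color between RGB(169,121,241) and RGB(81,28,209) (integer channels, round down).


Midpoint: each channel = ⌊(C₁+C₂)/2⌋
R: ⌊(169+81)/2⌋ = 125
G: ⌊(121+28)/2⌋ = 74
B: ⌊(241+209)/2⌋ = 225
= RGB(125, 74, 225)


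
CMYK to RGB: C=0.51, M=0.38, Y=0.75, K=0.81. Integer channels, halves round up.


R = 255 × (1-C) × (1-K) = 255 × 0.49 × 0.19 = 23.7405 → 24
G = 255 × (1-M) × (1-K) = 255 × 0.62 × 0.19 = 30.039 → 30
B = 255 × (1-Y) × (1-K) = 255 × 0.25 × 0.19 = 12.1125 → 12
= RGB(24, 30, 12)


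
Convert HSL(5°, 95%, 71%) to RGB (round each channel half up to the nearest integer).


H=5°, S=0.95, L=0.71
C = (1-|2L-1|)×S = (1-|0.42|)×0.95 = 0.551
H' = H/60 = 5/60 ≈ 0.0833; X = C×(1-|H' mod 2 - 1|) ≈ 0.0459
m = L - C/2 = 0.71 - 0.2755 = 0.4345
Sector ⌊H'⌋ = 0 → (R',G',B') = (0.551, ≈0.0459, 0.0)
RGB = ((R'+m)×255, (G'+m)×255, (B'+m)×255) = (251.3025, 122.50625, 110.7975)
Round half up → RGB(251, 123, 111)


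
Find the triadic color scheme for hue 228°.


Triadic: equally spaced at 120° intervals
H1 = 228°
H2 = (228 + 120) mod 360 = 348°
H3 = (228 + 240) mod 360 = 108°
Triadic = 228°, 348°, 108°


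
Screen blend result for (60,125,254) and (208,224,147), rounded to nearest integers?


Screen: C = 255 - (255-A)×(255-B)/255, rounded to nearest integer
R: 255 - (255-60)×(255-208)/255 = 255 - 9165/255 ≈ 255 - 35.941 = 219.059 → 219
G: 255 - (255-125)×(255-224)/255 = 255 - 4030/255 ≈ 255 - 15.804 = 239.196 → 239
B: 255 - (255-254)×(255-147)/255 = 255 - 108/255 ≈ 255 - 0.424 = 254.576 → 255
= RGB(219, 239, 255)


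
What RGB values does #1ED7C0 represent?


1E → 30 (R)
D7 → 215 (G)
C0 → 192 (B)
= RGB(30, 215, 192)


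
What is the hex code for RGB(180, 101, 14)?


R = 180 → B4 (hex)
G = 101 → 65 (hex)
B = 14 → 0E (hex)
Hex = #B4650E


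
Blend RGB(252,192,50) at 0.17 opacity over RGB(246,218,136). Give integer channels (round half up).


C = α×F + (1-α)×B, with 1-α = 0.83
R: 0.17×252 + 0.83×246 = 42.84 + 204.18 = 247.02 → 247
G: 0.17×192 + 0.83×218 = 32.64 + 180.94 = 213.58 → 214
B: 0.17×50 + 0.83×136 = 8.50 + 112.88 = 121.38 → 121
= RGB(247, 214, 121)


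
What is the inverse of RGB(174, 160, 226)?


Invert: (255-R, 255-G, 255-B)
R: 255-174 = 81
G: 255-160 = 95
B: 255-226 = 29
= RGB(81, 95, 29)


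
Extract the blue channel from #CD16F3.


Color: #CD16F3
R = CD = 205
G = 16 = 22
B = F3 = 243
Blue = 243


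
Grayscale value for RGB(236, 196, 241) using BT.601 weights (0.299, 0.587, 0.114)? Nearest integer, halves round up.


Gray = 0.299×R + 0.587×G + 0.114×B
Gray = 0.299×236 + 0.587×196 + 0.114×241
Gray = 70.564 + 115.052 + 27.474
Gray = 213.090 → round half up → 213
Gray = 213


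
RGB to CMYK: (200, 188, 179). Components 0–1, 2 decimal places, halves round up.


R'=200/255≈0.7843, G'=188/255≈0.7373, B'=179/255≈0.7020
K = 1 - max(R',G',B') = 1 - 200/255 = 55/255 = 0.21568… → 0.22
(1-R'-K)/(1-K) simplifies to (max-R)/max with max = 200:
C = (200-200)/200 = 0/200 = 0 → 0.00
M = (200-188)/200 = 12/200 = 0.06 → 0.06
Y = (200-179)/200 = 21/200 = 0.105 → 0.11
= CMYK(0.00, 0.06, 0.11, 0.22)


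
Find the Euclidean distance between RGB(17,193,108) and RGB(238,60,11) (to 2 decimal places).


d = √[(R₁-R₂)² + (G₁-G₂)² + (B₁-B₂)²]
d = √[(17-238)² + (193-60)² + (108-11)²]
d = √[48841 + 17689 + 9409]
d = √75939
d ≈ 275.57


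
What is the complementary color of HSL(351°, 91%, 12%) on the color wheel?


Complement = opposite side of color wheel = hue + 180°
H' = (351 + 180) mod 360 = 171°
S and L unchanged.
= HSL(171°, 91%, 12%)


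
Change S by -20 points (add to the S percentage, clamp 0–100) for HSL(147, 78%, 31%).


Original S = 78%
Adjustment = -20 percentage points
New S = 78 + (-20) = 58
Clamp to [0, 100] → 58
= HSL(147°, 58%, 31%)


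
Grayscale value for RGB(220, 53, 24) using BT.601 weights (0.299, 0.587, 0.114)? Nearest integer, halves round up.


Gray = 0.299×R + 0.587×G + 0.114×B
Gray = 0.299×220 + 0.587×53 + 0.114×24
Gray = 65.780 + 31.111 + 2.736
Gray = 99.627 → round half up → 100
Gray = 100


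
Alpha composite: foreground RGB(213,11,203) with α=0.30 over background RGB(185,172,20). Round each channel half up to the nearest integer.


C = α×F + (1-α)×B, with 1-α = 0.70
R: 0.30×213 + 0.70×185 = 63.90 + 129.50 = 193.40 → 193
G: 0.30×11 + 0.70×172 = 3.30 + 120.40 = 123.70 → 124
B: 0.30×203 + 0.70×20 = 60.90 + 14.00 = 74.90 → 75
= RGB(193, 124, 75)


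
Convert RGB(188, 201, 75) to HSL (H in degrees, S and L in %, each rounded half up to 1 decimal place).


Normalize: R'=188/255≈0.7373, G'=201/255≈0.7882, B'=75/255≈0.2941
Max=201/255, Min=75/255, Δ=Max-Min=126/255
L = (Max+Min)/2 = (201+75)/510 = 276/510 = 0.54117… → L = 54.1%
L > 0.5 → S = Δ/(2-Max-Min) = 126/(510-201-75) = 126/234 = 0.53846… → S = 53.8%
(the 1/255 factors cancel in S and H, so raw channel differences can be used)
Max is G' → H = 60 × ((B-R)/Δ + 2) = 60 × ((75-188)/126 + 2)
  -113/126 + 2 = -0.8968… + 2 = 1.1031…
  H = 60 × 1.1031… = 66.190…° → H = 66.2°
= HSL(66.2°, 53.8%, 54.1%)


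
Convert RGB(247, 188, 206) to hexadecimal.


R = 247 → F7 (hex)
G = 188 → BC (hex)
B = 206 → CE (hex)
Hex = #F7BCCE


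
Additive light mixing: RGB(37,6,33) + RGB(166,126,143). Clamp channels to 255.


Additive: each channel = min(255, C₁+C₂)
R: 37+166 = 203 → 203
G: 6+126 = 132 → 132
B: 33+143 = 176 → 176
= RGB(203, 132, 176)


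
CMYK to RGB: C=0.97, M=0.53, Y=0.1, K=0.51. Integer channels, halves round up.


R = 255 × (1-C) × (1-K) = 255 × 0.03 × 0.49 = 3.7485 → 4
G = 255 × (1-M) × (1-K) = 255 × 0.47 × 0.49 = 58.7265 → 59
B = 255 × (1-Y) × (1-K) = 255 × 0.90 × 0.49 = 112.455 → 112
= RGB(4, 59, 112)


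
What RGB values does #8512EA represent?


85 → 133 (R)
12 → 18 (G)
EA → 234 (B)
= RGB(133, 18, 234)


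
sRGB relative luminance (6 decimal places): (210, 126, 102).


Linearize each channel (sRGB transfer function): c = v/255; c_lin = c/12.92 if c ≤ 0.04045, else ((c+0.055)/1.055)^2.4
  R: 210/255 ≈ 0.823529 > 0.04045 → ((0.823529+0.055)/1.055)^2.4 ≈ 0.644480
  G: 126/255 ≈ 0.494118 > 0.04045 → ((0.494118+0.055)/1.055)^2.4 ≈ 0.208637
  B: 102/255 ≈ 0.400000 > 0.04045 → ((0.400000+0.055)/1.055)^2.4 ≈ 0.132868
R_lin = 0.644480, G_lin = 0.208637, B_lin = 0.132868
L = 0.2126×R + 0.7152×G + 0.0722×B
L = 0.2126×0.644480 + 0.7152×0.208637 + 0.0722×0.132868
L ≈ 0.295827


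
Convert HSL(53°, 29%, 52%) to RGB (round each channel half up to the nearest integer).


H=53°, S=0.29, L=0.52
C = (1-|2L-1|)×S = (1-|0.04|)×0.29 = 0.2784
H' = H/60 = 53/60 ≈ 0.8833; X = C×(1-|H' mod 2 - 1|) = 0.24592
m = L - C/2 = 0.52 - 0.1392 = 0.3808
Sector ⌊H'⌋ = 0 → (R',G',B') = (0.2784, 0.24592, 0.0)
RGB = ((R'+m)×255, (G'+m)×255, (B'+m)×255) = (168.096, 159.8136, 97.104)
Round half up → RGB(168, 160, 97)


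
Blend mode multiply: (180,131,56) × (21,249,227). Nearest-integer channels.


Multiply: C = A×B/255, rounded to nearest integer
R: 180×21/255 = 3780/255 ≈ 14.824 → 15
G: 131×249/255 = 32619/255 ≈ 127.918 → 128
B: 56×227/255 = 12712/255 ≈ 49.851 → 50
= RGB(15, 128, 50)


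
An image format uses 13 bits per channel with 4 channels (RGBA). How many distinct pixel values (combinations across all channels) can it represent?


Total bits = 13 bits/channel × 4 channels = 52 bits
Distinct pixel values = 2^52
= 4,503,599,627,370,496 pixel values


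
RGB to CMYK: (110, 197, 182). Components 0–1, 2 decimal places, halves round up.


R'=110/255≈0.4314, G'=197/255≈0.7725, B'=182/255≈0.7137
K = 1 - max(R',G',B') = 1 - 197/255 = 58/255 = 0.22745… → 0.23
(1-R'-K)/(1-K) simplifies to (max-R)/max with max = 197:
C = (197-110)/197 = 87/197 = 0.44162… → 0.44
M = (197-197)/197 = 0/197 = 0 → 0.00
Y = (197-182)/197 = 15/197 = 0.07614… → 0.08
= CMYK(0.44, 0.00, 0.08, 0.23)


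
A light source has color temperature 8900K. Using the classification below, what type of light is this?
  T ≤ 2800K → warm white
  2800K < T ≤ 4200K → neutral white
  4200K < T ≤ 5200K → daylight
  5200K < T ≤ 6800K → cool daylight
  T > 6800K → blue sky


Temperature: 8900K
8900K > 6800K → blue sky
Classification: blue sky


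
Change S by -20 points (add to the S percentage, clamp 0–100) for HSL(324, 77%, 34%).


Original S = 77%
Adjustment = -20 percentage points
New S = 77 + (-20) = 57
Clamp to [0, 100] → 57
= HSL(324°, 57%, 34%)


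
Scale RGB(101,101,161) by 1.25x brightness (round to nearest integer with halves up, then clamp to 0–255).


Multiply each channel by 1.25, round half up, clamp to [0, 255]
R: 101×1.25 = 126.25 → round → 126
G: 101×1.25 = 126.25 → round → 126
B: 161×1.25 = 201.25 → round → 201
= RGB(126, 126, 201)


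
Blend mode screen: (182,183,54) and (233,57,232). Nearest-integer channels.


Screen: C = 255 - (255-A)×(255-B)/255, rounded to nearest integer
R: 255 - (255-182)×(255-233)/255 = 255 - 1606/255 ≈ 255 - 6.298 = 248.702 → 249
G: 255 - (255-183)×(255-57)/255 = 255 - 14256/255 ≈ 255 - 55.906 = 199.094 → 199
B: 255 - (255-54)×(255-232)/255 = 255 - 4623/255 ≈ 255 - 18.129 = 236.871 → 237
= RGB(249, 199, 237)


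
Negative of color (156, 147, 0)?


Invert: (255-R, 255-G, 255-B)
R: 255-156 = 99
G: 255-147 = 108
B: 255-0 = 255
= RGB(99, 108, 255)


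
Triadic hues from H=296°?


Triadic: equally spaced at 120° intervals
H1 = 296°
H2 = (296 + 120) mod 360 = 56°
H3 = (296 + 240) mod 360 = 176°
Triadic = 296°, 56°, 176°


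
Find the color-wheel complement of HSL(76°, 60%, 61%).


Complement = opposite side of color wheel = hue + 180°
H' = (76 + 180) mod 360 = 256°
S and L unchanged.
= HSL(256°, 60%, 61%)


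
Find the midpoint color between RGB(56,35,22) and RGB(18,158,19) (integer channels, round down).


Midpoint: each channel = ⌊(C₁+C₂)/2⌋
R: ⌊(56+18)/2⌋ = 37
G: ⌊(35+158)/2⌋ = 96
B: ⌊(22+19)/2⌋ = 20
= RGB(37, 96, 20)


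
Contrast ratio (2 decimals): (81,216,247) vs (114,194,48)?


Linearize each sRGB channel c=v/255: c/12.92 if c ≤ 0.04045 else ((c+0.055)/1.055)^2.4
L = 0.2126×R_lin + 0.7152×G_lin + 0.0722×B_lin
Color 1 (81,216,247):
  R=81: 81/255≈0.3176 > 0.04045 → ((0.3176+0.055)/1.055)^2.4 ≈ 0.08228
  G=216: 216/255≈0.8471 > 0.04045 → ((0.8471+0.055)/1.055)^2.4 ≈ 0.68669
  B=247: 247/255≈0.9686 > 0.04045 → ((0.9686+0.055)/1.055)^2.4 ≈ 0.93011
  L1 = 0.2126×0.08228 + 0.7152×0.68669 + 0.0722×0.93011 ≈ 0.57576
Color 2 (114,194,48):
  R=114: 114/255≈0.4471 > 0.04045 → ((0.4471+0.055)/1.055)^2.4 ≈ 0.16827
  G=194: 194/255≈0.7608 > 0.04045 → ((0.7608+0.055)/1.055)^2.4 ≈ 0.53948
  B=48: 48/255≈0.1882 > 0.04045 → ((0.1882+0.055)/1.055)^2.4 ≈ 0.02956
  L2 = 0.2126×0.16827 + 0.7152×0.53948 + 0.0722×0.02956 ≈ 0.42374
Lighter = 0.57576, Darker = 0.42374
Ratio = (L_lighter + 0.05) / (L_darker + 0.05)
Ratio = (0.57576 + 0.05) / (0.42374 + 0.05) = 0.62576 / 0.47374 ≈ 1.3209
Ratio ≈ 1.32:1


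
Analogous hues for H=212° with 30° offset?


Base hue: 212°
Left analog: (212 - 30) mod 360 = 182°
Right analog: (212 + 30) mod 360 = 242°
Analogous hues = 182° and 242°


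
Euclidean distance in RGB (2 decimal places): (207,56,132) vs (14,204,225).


d = √[(R₁-R₂)² + (G₁-G₂)² + (B₁-B₂)²]
d = √[(207-14)² + (56-204)² + (132-225)²]
d = √[37249 + 21904 + 8649]
d = √67802
d ≈ 260.39


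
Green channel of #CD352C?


Color: #CD352C
R = CD = 205
G = 35 = 53
B = 2C = 44
Green = 53


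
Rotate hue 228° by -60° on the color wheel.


New hue = (H + rotation) mod 360
New hue = (228 -60) mod 360
= 168 mod 360
= 168°


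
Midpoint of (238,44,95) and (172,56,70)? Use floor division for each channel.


Midpoint: each channel = ⌊(C₁+C₂)/2⌋
R: ⌊(238+172)/2⌋ = 205
G: ⌊(44+56)/2⌋ = 50
B: ⌊(95+70)/2⌋ = 82
= RGB(205, 50, 82)


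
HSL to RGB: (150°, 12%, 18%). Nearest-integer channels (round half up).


H=150°, S=0.12, L=0.18
C = (1-|2L-1|)×S = (1-|-0.64|)×0.12 = 0.0432
H' = H/60 = 150/60 ≈ 2.5000; X = C×(1-|H' mod 2 - 1|) = 0.0216
m = L - C/2 = 0.18 - 0.0216 = 0.1584
Sector ⌊H'⌋ = 2 → (R',G',B') = (0.0, 0.0432, 0.0216)
RGB = ((R'+m)×255, (G'+m)×255, (B'+m)×255) = (40.392, 51.408, 45.9)
Round half up → RGB(40, 51, 46)


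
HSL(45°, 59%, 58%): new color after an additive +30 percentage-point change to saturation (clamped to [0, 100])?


Original S = 59%
Adjustment = +30 percentage points
New S = 59 + (30) = 89
Clamp to [0, 100] → 89
= HSL(45°, 89%, 58%)


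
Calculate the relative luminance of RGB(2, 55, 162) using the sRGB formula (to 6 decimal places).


Linearize each channel (sRGB transfer function): c = v/255; c_lin = c/12.92 if c ≤ 0.04045, else ((c+0.055)/1.055)^2.4
  R: 2/255 ≈ 0.007843 ≤ 0.04045 → 0.007843/12.92 ≈ 0.000607
  G: 55/255 ≈ 0.215686 > 0.04045 → ((0.215686+0.055)/1.055)^2.4 ≈ 0.038204
  B: 162/255 ≈ 0.635294 > 0.04045 → ((0.635294+0.055)/1.055)^2.4 ≈ 0.361307
R_lin = 0.000607, G_lin = 0.038204, B_lin = 0.361307
L = 0.2126×R + 0.7152×G + 0.0722×B
L = 0.2126×0.000607 + 0.7152×0.038204 + 0.0722×0.361307
L ≈ 0.053539


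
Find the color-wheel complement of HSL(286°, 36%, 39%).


Complement = opposite side of color wheel = hue + 180°
H' = (286 + 180) mod 360 = 106°
S and L unchanged.
= HSL(106°, 36%, 39%)


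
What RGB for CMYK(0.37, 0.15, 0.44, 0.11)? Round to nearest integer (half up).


R = 255 × (1-C) × (1-K) = 255 × 0.63 × 0.89 = 142.9785 → 143
G = 255 × (1-M) × (1-K) = 255 × 0.85 × 0.89 = 192.9075 → 193
B = 255 × (1-Y) × (1-K) = 255 × 0.56 × 0.89 = 127.092 → 127
= RGB(143, 193, 127)


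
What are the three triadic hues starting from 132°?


Triadic: equally spaced at 120° intervals
H1 = 132°
H2 = (132 + 120) mod 360 = 252°
H3 = (132 + 240) mod 360 = 12°
Triadic = 132°, 252°, 12°


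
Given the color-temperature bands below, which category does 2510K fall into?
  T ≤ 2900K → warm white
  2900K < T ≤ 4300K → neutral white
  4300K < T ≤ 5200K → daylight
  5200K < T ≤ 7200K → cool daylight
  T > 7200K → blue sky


Temperature: 2510K
2510K ≤ 2900K → warm white
Classification: warm white


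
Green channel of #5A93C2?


Color: #5A93C2
R = 5A = 90
G = 93 = 147
B = C2 = 194
Green = 147


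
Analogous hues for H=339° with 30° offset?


Base hue: 339°
Left analog: (339 - 30) mod 360 = 309°
Right analog: (339 + 30) mod 360 = 9°
Analogous hues = 309° and 9°


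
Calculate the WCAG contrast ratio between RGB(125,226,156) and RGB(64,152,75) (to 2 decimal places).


Linearize each sRGB channel c=v/255: c/12.92 if c ≤ 0.04045 else ((c+0.055)/1.055)^2.4
L = 0.2126×R_lin + 0.7152×G_lin + 0.0722×B_lin
Color 1 (125,226,156):
  R=125: 125/255≈0.4902 > 0.04045 → ((0.4902+0.055)/1.055)^2.4 ≈ 0.20508
  G=226: 226/255≈0.8863 > 0.04045 → ((0.8863+0.055)/1.055)^2.4 ≈ 0.76052
  B=156: 156/255≈0.6118 > 0.04045 → ((0.6118+0.055)/1.055)^2.4 ≈ 0.33245
  L1 = 0.2126×0.20508 + 0.7152×0.76052 + 0.0722×0.33245 ≈ 0.61153
Color 2 (64,152,75):
  R=64: 64/255≈0.2510 > 0.04045 → ((0.2510+0.055)/1.055)^2.4 ≈ 0.05127
  G=152: 152/255≈0.5961 > 0.04045 → ((0.5961+0.055)/1.055)^2.4 ≈ 0.31399
  B=75: 75/255≈0.2941 > 0.04045 → ((0.2941+0.055)/1.055)^2.4 ≈ 0.07036
  L2 = 0.2126×0.05127 + 0.7152×0.31399 + 0.0722×0.07036 ≈ 0.24054
Lighter = 0.61153, Darker = 0.24054
Ratio = (L_lighter + 0.05) / (L_darker + 0.05)
Ratio = (0.61153 + 0.05) / (0.24054 + 0.05) = 0.66153 / 0.29054 ≈ 2.2769
Ratio ≈ 2.28:1


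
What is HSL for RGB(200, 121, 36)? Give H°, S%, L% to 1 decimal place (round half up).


Normalize: R'=200/255≈0.7843, G'=121/255≈0.4745, B'=36/255≈0.1412
Max=200/255, Min=36/255, Δ=Max-Min=164/255
L = (Max+Min)/2 = (200+36)/510 = 236/510 = 0.46274… → L = 46.3%
L ≤ 0.5 → S = Δ/(Max+Min) = 164/(200+36) = 164/236 = 0.69491… → S = 69.5%
(the 1/255 factors cancel in S and H, so raw channel differences can be used)
Max is R' → H = 60 × (((G-B)/Δ) mod 6) = 60 × (((121-36)/164) mod 6)
  85/164 = 0.5182…
  H = 60 × 0.5182… = 31.097…° → H = 31.1°
= HSL(31.1°, 69.5%, 46.3%)


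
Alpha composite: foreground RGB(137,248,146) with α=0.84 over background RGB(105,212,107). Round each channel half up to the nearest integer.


C = α×F + (1-α)×B, with 1-α = 0.16
R: 0.84×137 + 0.16×105 = 115.08 + 16.80 = 131.88 → 132
G: 0.84×248 + 0.16×212 = 208.32 + 33.92 = 242.24 → 242
B: 0.84×146 + 0.16×107 = 122.64 + 17.12 = 139.76 → 140
= RGB(132, 242, 140)


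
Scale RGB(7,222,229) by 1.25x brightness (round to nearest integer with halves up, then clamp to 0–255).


Multiply each channel by 1.25, round half up, clamp to [0, 255]
R: 7×1.25 = 8.75 → round → 9
G: 222×1.25 = 277.5 → round → 278 → clamp → 255
B: 229×1.25 = 286.25 → round → 286 → clamp → 255
= RGB(9, 255, 255)


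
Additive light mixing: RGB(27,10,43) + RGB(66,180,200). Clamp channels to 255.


Additive: each channel = min(255, C₁+C₂)
R: 27+66 = 93 → 93
G: 10+180 = 190 → 190
B: 43+200 = 243 → 243
= RGB(93, 190, 243)


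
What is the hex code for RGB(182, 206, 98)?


R = 182 → B6 (hex)
G = 206 → CE (hex)
B = 98 → 62 (hex)
Hex = #B6CE62


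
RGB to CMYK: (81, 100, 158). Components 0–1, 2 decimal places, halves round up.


R'=81/255≈0.3176, G'=100/255≈0.3922, B'=158/255≈0.6196
K = 1 - max(R',G',B') = 1 - 158/255 = 97/255 = 0.38039… → 0.38
(1-R'-K)/(1-K) simplifies to (max-R)/max with max = 158:
C = (158-81)/158 = 77/158 = 0.48734… → 0.49
M = (158-100)/158 = 58/158 = 0.36708… → 0.37
Y = (158-158)/158 = 0/158 = 0 → 0.00
= CMYK(0.49, 0.37, 0.00, 0.38)


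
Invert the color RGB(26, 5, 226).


Invert: (255-R, 255-G, 255-B)
R: 255-26 = 229
G: 255-5 = 250
B: 255-226 = 29
= RGB(229, 250, 29)


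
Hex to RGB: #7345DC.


73 → 115 (R)
45 → 69 (G)
DC → 220 (B)
= RGB(115, 69, 220)


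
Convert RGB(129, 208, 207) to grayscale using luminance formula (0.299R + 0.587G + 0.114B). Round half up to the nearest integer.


Gray = 0.299×R + 0.587×G + 0.114×B
Gray = 0.299×129 + 0.587×208 + 0.114×207
Gray = 38.571 + 122.096 + 23.598
Gray = 184.265 → round half up → 184
Gray = 184


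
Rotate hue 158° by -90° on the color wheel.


New hue = (H + rotation) mod 360
New hue = (158 -90) mod 360
= 68 mod 360
= 68°


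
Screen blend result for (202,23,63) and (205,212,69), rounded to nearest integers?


Screen: C = 255 - (255-A)×(255-B)/255, rounded to nearest integer
R: 255 - (255-202)×(255-205)/255 = 255 - 2650/255 ≈ 255 - 10.392 = 244.608 → 245
G: 255 - (255-23)×(255-212)/255 = 255 - 9976/255 ≈ 255 - 39.122 = 215.878 → 216
B: 255 - (255-63)×(255-69)/255 = 255 - 35712/255 ≈ 255 - 140.047 = 114.953 → 115
= RGB(245, 216, 115)


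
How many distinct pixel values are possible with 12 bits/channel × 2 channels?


Total bits = 12 bits/channel × 2 channels = 24 bits
Distinct pixel values = 2^24
= 16,777,216 pixel values


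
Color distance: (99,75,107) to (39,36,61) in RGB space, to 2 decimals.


d = √[(R₁-R₂)² + (G₁-G₂)² + (B₁-B₂)²]
d = √[(99-39)² + (75-36)² + (107-61)²]
d = √[3600 + 1521 + 2116]
d = √7237
d ≈ 85.07


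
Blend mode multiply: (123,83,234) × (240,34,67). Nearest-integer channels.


Multiply: C = A×B/255, rounded to nearest integer
R: 123×240/255 = 29520/255 ≈ 115.765 → 116
G: 83×34/255 = 2822/255 ≈ 11.067 → 11
B: 234×67/255 = 15678/255 ≈ 61.482 → 61
= RGB(116, 11, 61)


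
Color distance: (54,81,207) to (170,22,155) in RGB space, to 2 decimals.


d = √[(R₁-R₂)² + (G₁-G₂)² + (B₁-B₂)²]
d = √[(54-170)² + (81-22)² + (207-155)²]
d = √[13456 + 3481 + 2704]
d = √19641
d ≈ 140.15


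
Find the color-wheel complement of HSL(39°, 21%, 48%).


Complement = opposite side of color wheel = hue + 180°
H' = (39 + 180) mod 360 = 219°
S and L unchanged.
= HSL(219°, 21%, 48%)


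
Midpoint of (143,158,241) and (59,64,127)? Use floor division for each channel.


Midpoint: each channel = ⌊(C₁+C₂)/2⌋
R: ⌊(143+59)/2⌋ = 101
G: ⌊(158+64)/2⌋ = 111
B: ⌊(241+127)/2⌋ = 184
= RGB(101, 111, 184)


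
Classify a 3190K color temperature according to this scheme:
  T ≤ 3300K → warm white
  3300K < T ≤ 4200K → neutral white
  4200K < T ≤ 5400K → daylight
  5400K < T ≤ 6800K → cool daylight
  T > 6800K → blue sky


Temperature: 3190K
3190K ≤ 3300K → warm white
Classification: warm white


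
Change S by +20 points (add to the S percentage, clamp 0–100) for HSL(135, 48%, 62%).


Original S = 48%
Adjustment = +20 percentage points
New S = 48 + (20) = 68
Clamp to [0, 100] → 68
= HSL(135°, 68%, 62%)


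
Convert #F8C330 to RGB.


F8 → 248 (R)
C3 → 195 (G)
30 → 48 (B)
= RGB(248, 195, 48)


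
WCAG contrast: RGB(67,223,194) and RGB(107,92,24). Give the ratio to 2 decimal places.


Linearize each sRGB channel c=v/255: c/12.92 if c ≤ 0.04045 else ((c+0.055)/1.055)^2.4
L = 0.2126×R_lin + 0.7152×G_lin + 0.0722×B_lin
Color 1 (67,223,194):
  R=67: 67/255≈0.2627 > 0.04045 → ((0.2627+0.055)/1.055)^2.4 ≈ 0.05613
  G=223: 223/255≈0.8745 > 0.04045 → ((0.8745+0.055)/1.055)^2.4 ≈ 0.73791
  B=194: 194/255≈0.7608 > 0.04045 → ((0.7608+0.055)/1.055)^2.4 ≈ 0.53948
  L1 = 0.2126×0.05613 + 0.7152×0.73791 + 0.0722×0.53948 ≈ 0.57864
Color 2 (107,92,24):
  R=107: 107/255≈0.4196 > 0.04045 → ((0.4196+0.055)/1.055)^2.4 ≈ 0.14703
  G=92: 92/255≈0.3608 > 0.04045 → ((0.3608+0.055)/1.055)^2.4 ≈ 0.10702
  B=24: 24/255≈0.0941 > 0.04045 → ((0.0941+0.055)/1.055)^2.4 ≈ 0.00913
  L2 = 0.2126×0.14703 + 0.7152×0.10702 + 0.0722×0.00913 ≈ 0.10846
Lighter = 0.57864, Darker = 0.10846
Ratio = (L_lighter + 0.05) / (L_darker + 0.05)
Ratio = (0.57864 + 0.05) / (0.10846 + 0.05) = 0.62864 / 0.15846 ≈ 3.9672
Ratio ≈ 3.97:1


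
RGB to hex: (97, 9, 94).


R = 97 → 61 (hex)
G = 9 → 09 (hex)
B = 94 → 5E (hex)
Hex = #61095E


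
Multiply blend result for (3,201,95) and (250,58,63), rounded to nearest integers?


Multiply: C = A×B/255, rounded to nearest integer
R: 3×250/255 = 750/255 ≈ 2.941 → 3
G: 201×58/255 = 11658/255 ≈ 45.718 → 46
B: 95×63/255 = 5985/255 ≈ 23.471 → 23
= RGB(3, 46, 23)


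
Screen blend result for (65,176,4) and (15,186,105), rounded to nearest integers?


Screen: C = 255 - (255-A)×(255-B)/255, rounded to nearest integer
R: 255 - (255-65)×(255-15)/255 = 255 - 45600/255 ≈ 255 - 178.824 = 76.176 → 76
G: 255 - (255-176)×(255-186)/255 = 255 - 5451/255 ≈ 255 - 21.376 = 233.624 → 234
B: 255 - (255-4)×(255-105)/255 = 255 - 37650/255 ≈ 255 - 147.647 = 107.353 → 107
= RGB(76, 234, 107)


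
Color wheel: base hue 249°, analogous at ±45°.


Base hue: 249°
Left analog: (249 - 45) mod 360 = 204°
Right analog: (249 + 45) mod 360 = 294°
Analogous hues = 204° and 294°


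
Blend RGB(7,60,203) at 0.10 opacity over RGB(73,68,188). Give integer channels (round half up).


C = α×F + (1-α)×B, with 1-α = 0.90
R: 0.10×7 + 0.90×73 = 0.70 + 65.70 = 66.40 → 66
G: 0.10×60 + 0.90×68 = 6.00 + 61.20 = 67.20 → 67
B: 0.10×203 + 0.90×188 = 20.30 + 169.20 = 189.50 → 190
= RGB(66, 67, 190)


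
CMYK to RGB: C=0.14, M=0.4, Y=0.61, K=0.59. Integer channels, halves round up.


R = 255 × (1-C) × (1-K) = 255 × 0.86 × 0.41 = 89.913 → 90
G = 255 × (1-M) × (1-K) = 255 × 0.60 × 0.41 = 62.73 → 63
B = 255 × (1-Y) × (1-K) = 255 × 0.39 × 0.41 = 40.7745 → 41
= RGB(90, 63, 41)


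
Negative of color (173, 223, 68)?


Invert: (255-R, 255-G, 255-B)
R: 255-173 = 82
G: 255-223 = 32
B: 255-68 = 187
= RGB(82, 32, 187)


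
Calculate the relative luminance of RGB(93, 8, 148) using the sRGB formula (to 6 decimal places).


Linearize each channel (sRGB transfer function): c = v/255; c_lin = c/12.92 if c ≤ 0.04045, else ((c+0.055)/1.055)^2.4
  R: 93/255 ≈ 0.364706 > 0.04045 → ((0.364706+0.055)/1.055)^2.4 ≈ 0.109462
  G: 8/255 ≈ 0.031373 ≤ 0.04045 → 0.031373/12.92 ≈ 0.002428
  B: 148/255 ≈ 0.580392 > 0.04045 → ((0.580392+0.055)/1.055)^2.4 ≈ 0.296138
R_lin = 0.109462, G_lin = 0.002428, B_lin = 0.296138
L = 0.2126×R + 0.7152×G + 0.0722×B
L = 0.2126×0.109462 + 0.7152×0.002428 + 0.0722×0.296138
L ≈ 0.046389


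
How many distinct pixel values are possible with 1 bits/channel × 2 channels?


Total bits = 1 bits/channel × 2 channels = 2 bits
Distinct pixel values = 2^2
= 4 pixel values


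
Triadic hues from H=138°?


Triadic: equally spaced at 120° intervals
H1 = 138°
H2 = (138 + 120) mod 360 = 258°
H3 = (138 + 240) mod 360 = 18°
Triadic = 138°, 258°, 18°


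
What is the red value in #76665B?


Color: #76665B
R = 76 = 118
G = 66 = 102
B = 5B = 91
Red = 118


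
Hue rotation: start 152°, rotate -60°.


New hue = (H + rotation) mod 360
New hue = (152 -60) mod 360
= 92 mod 360
= 92°


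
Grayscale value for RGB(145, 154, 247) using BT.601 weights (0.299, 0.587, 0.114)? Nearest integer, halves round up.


Gray = 0.299×R + 0.587×G + 0.114×B
Gray = 0.299×145 + 0.587×154 + 0.114×247
Gray = 43.355 + 90.398 + 28.158
Gray = 161.911 → round half up → 162
Gray = 162


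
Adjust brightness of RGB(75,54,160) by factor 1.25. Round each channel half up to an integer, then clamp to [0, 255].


Multiply each channel by 1.25, round half up, clamp to [0, 255]
R: 75×1.25 = 93.75 → round → 94
G: 54×1.25 = 67.5 → round → 68
B: 160×1.25 = 200
= RGB(94, 68, 200)


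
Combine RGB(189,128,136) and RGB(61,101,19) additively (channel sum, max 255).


Additive: each channel = min(255, C₁+C₂)
R: 189+61 = 250 → 250
G: 128+101 = 229 → 229
B: 136+19 = 155 → 155
= RGB(250, 229, 155)


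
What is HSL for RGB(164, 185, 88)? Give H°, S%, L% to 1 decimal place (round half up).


Normalize: R'=164/255≈0.6431, G'=185/255≈0.7255, B'=88/255≈0.3451
Max=185/255, Min=88/255, Δ=Max-Min=97/255
L = (Max+Min)/2 = (185+88)/510 = 273/510 = 0.53529… → L = 53.5%
L > 0.5 → S = Δ/(2-Max-Min) = 97/(510-185-88) = 97/237 = 0.40928… → S = 40.9%
(the 1/255 factors cancel in S and H, so raw channel differences can be used)
Max is G' → H = 60 × ((B-R)/Δ + 2) = 60 × ((88-164)/97 + 2)
  -76/97 + 2 = -0.7835… + 2 = 1.2164…
  H = 60 × 1.2164… = 72.989…° → H = 73.0°
= HSL(73.0°, 40.9%, 53.5%)


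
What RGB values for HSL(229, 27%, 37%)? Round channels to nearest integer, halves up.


H=229°, S=0.27, L=0.37
C = (1-|2L-1|)×S = (1-|-0.26|)×0.27 = 0.1998
H' = H/60 = 229/60 ≈ 3.8167; X = C×(1-|H' mod 2 - 1|) = 0.03663
m = L - C/2 = 0.37 - 0.0999 = 0.2701
Sector ⌊H'⌋ = 3 → (R',G',B') = (0.0, 0.03663, 0.1998)
RGB = ((R'+m)×255, (G'+m)×255, (B'+m)×255) = (68.8755, 78.21615, 119.8245)
Round half up → RGB(69, 78, 120)


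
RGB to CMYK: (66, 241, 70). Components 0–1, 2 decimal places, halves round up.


R'=66/255≈0.2588, G'=241/255≈0.9451, B'=70/255≈0.2745
K = 1 - max(R',G',B') = 1 - 241/255 = 14/255 = 0.05490… → 0.05
(1-R'-K)/(1-K) simplifies to (max-R)/max with max = 241:
C = (241-66)/241 = 175/241 = 0.72614… → 0.73
M = (241-241)/241 = 0/241 = 0 → 0.00
Y = (241-70)/241 = 171/241 = 0.70954… → 0.71
= CMYK(0.73, 0.00, 0.71, 0.05)


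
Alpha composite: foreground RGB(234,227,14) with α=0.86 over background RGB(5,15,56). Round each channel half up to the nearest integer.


C = α×F + (1-α)×B, with 1-α = 0.14
R: 0.86×234 + 0.14×5 = 201.24 + 0.70 = 201.94 → 202
G: 0.86×227 + 0.14×15 = 195.22 + 2.10 = 197.32 → 197
B: 0.86×14 + 0.14×56 = 12.04 + 7.84 = 19.88 → 20
= RGB(202, 197, 20)


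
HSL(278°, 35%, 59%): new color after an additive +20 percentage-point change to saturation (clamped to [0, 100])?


Original S = 35%
Adjustment = +20 percentage points
New S = 35 + (20) = 55
Clamp to [0, 100] → 55
= HSL(278°, 55%, 59%)


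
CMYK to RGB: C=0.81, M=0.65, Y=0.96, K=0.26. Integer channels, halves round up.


R = 255 × (1-C) × (1-K) = 255 × 0.19 × 0.74 = 35.853 → 36
G = 255 × (1-M) × (1-K) = 255 × 0.35 × 0.74 = 66.045 → 66
B = 255 × (1-Y) × (1-K) = 255 × 0.04 × 0.74 = 7.548 → 8
= RGB(36, 66, 8)


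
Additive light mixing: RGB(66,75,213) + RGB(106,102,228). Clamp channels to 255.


Additive: each channel = min(255, C₁+C₂)
R: 66+106 = 172 → 172
G: 75+102 = 177 → 177
B: 213+228 = 441 → 255
= RGB(172, 177, 255)


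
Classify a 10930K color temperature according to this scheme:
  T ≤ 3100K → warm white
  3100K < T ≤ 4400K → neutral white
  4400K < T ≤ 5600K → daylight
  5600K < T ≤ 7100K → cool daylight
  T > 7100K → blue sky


Temperature: 10930K
10930K > 7100K → blue sky
Classification: blue sky


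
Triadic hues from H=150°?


Triadic: equally spaced at 120° intervals
H1 = 150°
H2 = (150 + 120) mod 360 = 270°
H3 = (150 + 240) mod 360 = 30°
Triadic = 150°, 270°, 30°


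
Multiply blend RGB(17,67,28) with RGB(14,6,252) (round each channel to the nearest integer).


Multiply: C = A×B/255, rounded to nearest integer
R: 17×14/255 = 238/255 ≈ 0.933 → 1
G: 67×6/255 = 402/255 ≈ 1.576 → 2
B: 28×252/255 = 7056/255 ≈ 27.671 → 28
= RGB(1, 2, 28)


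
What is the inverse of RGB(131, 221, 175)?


Invert: (255-R, 255-G, 255-B)
R: 255-131 = 124
G: 255-221 = 34
B: 255-175 = 80
= RGB(124, 34, 80)


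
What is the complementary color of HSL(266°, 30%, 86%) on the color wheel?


Complement = opposite side of color wheel = hue + 180°
H' = (266 + 180) mod 360 = 86°
S and L unchanged.
= HSL(86°, 30%, 86%)


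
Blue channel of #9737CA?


Color: #9737CA
R = 97 = 151
G = 37 = 55
B = CA = 202
Blue = 202


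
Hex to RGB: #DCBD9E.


DC → 220 (R)
BD → 189 (G)
9E → 158 (B)
= RGB(220, 189, 158)


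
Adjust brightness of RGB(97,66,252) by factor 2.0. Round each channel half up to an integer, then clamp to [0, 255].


Multiply each channel by 2.0, round half up, clamp to [0, 255]
R: 97×2.0 = 194
G: 66×2.0 = 132
B: 252×2.0 = 504 → clamp → 255
= RGB(194, 132, 255)


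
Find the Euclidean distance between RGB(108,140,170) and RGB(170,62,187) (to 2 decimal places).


d = √[(R₁-R₂)² + (G₁-G₂)² + (B₁-B₂)²]
d = √[(108-170)² + (140-62)² + (170-187)²]
d = √[3844 + 6084 + 289]
d = √10217
d ≈ 101.08


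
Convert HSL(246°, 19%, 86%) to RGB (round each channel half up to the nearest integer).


H=246°, S=0.19, L=0.86
C = (1-|2L-1|)×S = (1-|0.72|)×0.19 = 0.0532
H' = H/60 = 246/60 ≈ 4.1000; X = C×(1-|H' mod 2 - 1|) = 0.00532
m = L - C/2 = 0.86 - 0.0266 = 0.8334
Sector ⌊H'⌋ = 4 → (R',G',B') = (0.00532, 0.0, 0.0532)
RGB = ((R'+m)×255, (G'+m)×255, (B'+m)×255) = (213.8736, 212.517, 226.083)
Round half up → RGB(214, 213, 226)


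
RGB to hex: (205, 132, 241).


R = 205 → CD (hex)
G = 132 → 84 (hex)
B = 241 → F1 (hex)
Hex = #CD84F1


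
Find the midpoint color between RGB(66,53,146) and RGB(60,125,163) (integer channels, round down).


Midpoint: each channel = ⌊(C₁+C₂)/2⌋
R: ⌊(66+60)/2⌋ = 63
G: ⌊(53+125)/2⌋ = 89
B: ⌊(146+163)/2⌋ = 154
= RGB(63, 89, 154)


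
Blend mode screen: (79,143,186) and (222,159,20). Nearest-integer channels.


Screen: C = 255 - (255-A)×(255-B)/255, rounded to nearest integer
R: 255 - (255-79)×(255-222)/255 = 255 - 5808/255 ≈ 255 - 22.776 = 232.224 → 232
G: 255 - (255-143)×(255-159)/255 = 255 - 10752/255 ≈ 255 - 42.165 = 212.835 → 213
B: 255 - (255-186)×(255-20)/255 = 255 - 16215/255 ≈ 255 - 63.588 = 191.412 → 191
= RGB(232, 213, 191)


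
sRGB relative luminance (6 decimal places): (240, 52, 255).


Linearize each channel (sRGB transfer function): c = v/255; c_lin = c/12.92 if c ≤ 0.04045, else ((c+0.055)/1.055)^2.4
  R: 240/255 ≈ 0.941176 > 0.04045 → ((0.941176+0.055)/1.055)^2.4 ≈ 0.871367
  G: 52/255 ≈ 0.203922 > 0.04045 → ((0.203922+0.055)/1.055)^2.4 ≈ 0.034340
  B: 255/255 ≈ 1.000000 > 0.04045 → ((1.000000+0.055)/1.055)^2.4 ≈ 1.000000
R_lin = 0.871367, G_lin = 0.034340, B_lin = 1.000000
L = 0.2126×R + 0.7152×G + 0.0722×B
L = 0.2126×0.871367 + 0.7152×0.034340 + 0.0722×1.000000
L ≈ 0.282012


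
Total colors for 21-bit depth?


Colors = 2^bits = 2^21
= 2,097,152 colors


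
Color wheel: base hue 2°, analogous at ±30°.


Base hue: 2°
Left analog: (2 - 30) mod 360 = 332°
Right analog: (2 + 30) mod 360 = 32°
Analogous hues = 332° and 32°


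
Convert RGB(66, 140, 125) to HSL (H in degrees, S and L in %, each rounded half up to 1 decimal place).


Normalize: R'=66/255≈0.2588, G'=140/255≈0.5490, B'=125/255≈0.4902
Max=140/255, Min=66/255, Δ=Max-Min=74/255
L = (Max+Min)/2 = (140+66)/510 = 206/510 = 0.40392… → L = 40.4%
L ≤ 0.5 → S = Δ/(Max+Min) = 74/(140+66) = 74/206 = 0.35922… → S = 35.9%
(the 1/255 factors cancel in S and H, so raw channel differences can be used)
Max is G' → H = 60 × ((B-R)/Δ + 2) = 60 × ((125-66)/74 + 2)
  59/74 + 2 = 0.7972… + 2 = 2.7972…
  H = 60 × 2.7972… = 167.837…° → H = 167.8°
= HSL(167.8°, 35.9%, 40.4%)


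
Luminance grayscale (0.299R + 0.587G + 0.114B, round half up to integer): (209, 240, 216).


Gray = 0.299×R + 0.587×G + 0.114×B
Gray = 0.299×209 + 0.587×240 + 0.114×216
Gray = 62.491 + 140.880 + 24.624
Gray = 227.995 → round half up → 228
Gray = 228


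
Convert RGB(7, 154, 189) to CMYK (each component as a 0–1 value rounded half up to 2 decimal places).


R'=7/255≈0.0275, G'=154/255≈0.6039, B'=189/255≈0.7412
K = 1 - max(R',G',B') = 1 - 189/255 = 66/255 = 0.25882… → 0.26
(1-R'-K)/(1-K) simplifies to (max-R)/max with max = 189:
C = (189-7)/189 = 182/189 = 0.96296… → 0.96
M = (189-154)/189 = 35/189 = 0.18518… → 0.19
Y = (189-189)/189 = 0/189 = 0 → 0.00
= CMYK(0.96, 0.19, 0.00, 0.26)


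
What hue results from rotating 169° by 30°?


New hue = (H + rotation) mod 360
New hue = (169 + 30) mod 360
= 199 mod 360
= 199°


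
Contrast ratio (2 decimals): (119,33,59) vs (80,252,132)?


Linearize each sRGB channel c=v/255: c/12.92 if c ≤ 0.04045 else ((c+0.055)/1.055)^2.4
L = 0.2126×R_lin + 0.7152×G_lin + 0.0722×B_lin
Color 1 (119,33,59):
  R=119: 119/255≈0.4667 > 0.04045 → ((0.4667+0.055)/1.055)^2.4 ≈ 0.18447
  G=33: 33/255≈0.1294 > 0.04045 → ((0.1294+0.055)/1.055)^2.4 ≈ 0.01521
  B=59: 59/255≈0.2314 > 0.04045 → ((0.2314+0.055)/1.055)^2.4 ≈ 0.04374
  L1 = 0.2126×0.18447 + 0.7152×0.01521 + 0.0722×0.04374 ≈ 0.05325
Color 2 (80,252,132):
  R=80: 80/255≈0.3137 > 0.04045 → ((0.3137+0.055)/1.055)^2.4 ≈ 0.08022
  G=252: 252/255≈0.9882 > 0.04045 → ((0.9882+0.055)/1.055)^2.4 ≈ 0.97345
  B=132: 132/255≈0.5176 > 0.04045 → ((0.5176+0.055)/1.055)^2.4 ≈ 0.23074
  L2 = 0.2126×0.08022 + 0.7152×0.97345 + 0.0722×0.23074 ≈ 0.72992
Lighter = 0.72992, Darker = 0.05325
Ratio = (L_lighter + 0.05) / (L_darker + 0.05)
Ratio = (0.72992 + 0.05) / (0.05325 + 0.05) = 0.77992 / 0.10325 ≈ 7.5534
Ratio ≈ 7.55:1


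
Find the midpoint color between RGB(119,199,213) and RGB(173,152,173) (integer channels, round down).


Midpoint: each channel = ⌊(C₁+C₂)/2⌋
R: ⌊(119+173)/2⌋ = 146
G: ⌊(199+152)/2⌋ = 175
B: ⌊(213+173)/2⌋ = 193
= RGB(146, 175, 193)


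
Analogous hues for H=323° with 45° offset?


Base hue: 323°
Left analog: (323 - 45) mod 360 = 278°
Right analog: (323 + 45) mod 360 = 8°
Analogous hues = 278° and 8°


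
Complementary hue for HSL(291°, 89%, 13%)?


Complement = opposite side of color wheel = hue + 180°
H' = (291 + 180) mod 360 = 111°
S and L unchanged.
= HSL(111°, 89%, 13%)


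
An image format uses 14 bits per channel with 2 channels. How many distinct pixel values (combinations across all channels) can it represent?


Total bits = 14 bits/channel × 2 channels = 28 bits
Distinct pixel values = 2^28
= 268,435,456 pixel values


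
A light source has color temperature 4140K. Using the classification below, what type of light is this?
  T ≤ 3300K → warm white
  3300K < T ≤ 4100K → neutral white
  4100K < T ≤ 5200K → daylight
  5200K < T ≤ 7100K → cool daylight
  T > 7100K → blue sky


Temperature: 4140K
4100K < 4140K ≤ 5200K → daylight
Classification: daylight


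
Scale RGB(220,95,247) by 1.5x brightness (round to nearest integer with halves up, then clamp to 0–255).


Multiply each channel by 1.5, round half up, clamp to [0, 255]
R: 220×1.5 = 330 → clamp → 255
G: 95×1.5 = 142.5 → round → 143
B: 247×1.5 = 370.5 → round → 371 → clamp → 255
= RGB(255, 143, 255)


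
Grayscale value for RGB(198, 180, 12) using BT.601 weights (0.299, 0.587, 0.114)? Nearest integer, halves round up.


Gray = 0.299×R + 0.587×G + 0.114×B
Gray = 0.299×198 + 0.587×180 + 0.114×12
Gray = 59.202 + 105.660 + 1.368
Gray = 166.230 → round half up → 166
Gray = 166


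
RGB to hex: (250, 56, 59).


R = 250 → FA (hex)
G = 56 → 38 (hex)
B = 59 → 3B (hex)
Hex = #FA383B


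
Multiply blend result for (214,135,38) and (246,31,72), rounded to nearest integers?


Multiply: C = A×B/255, rounded to nearest integer
R: 214×246/255 = 52644/255 ≈ 206.447 → 206
G: 135×31/255 = 4185/255 ≈ 16.412 → 16
B: 38×72/255 = 2736/255 ≈ 10.729 → 11
= RGB(206, 16, 11)


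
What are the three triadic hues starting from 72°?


Triadic: equally spaced at 120° intervals
H1 = 72°
H2 = (72 + 120) mod 360 = 192°
H3 = (72 + 240) mod 360 = 312°
Triadic = 72°, 192°, 312°


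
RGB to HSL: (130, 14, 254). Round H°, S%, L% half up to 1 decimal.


Normalize: R'=130/255≈0.5098, G'=14/255≈0.0549, B'=254/255≈0.9961
Max=254/255, Min=14/255, Δ=Max-Min=240/255
L = (Max+Min)/2 = (254+14)/510 = 268/510 = 0.52549… → L = 52.5%
L > 0.5 → S = Δ/(2-Max-Min) = 240/(510-254-14) = 240/242 = 0.99173… → S = 99.2%
(the 1/255 factors cancel in S and H, so raw channel differences can be used)
Max is B' → H = 60 × ((R-G)/Δ + 4) = 60 × ((130-14)/240 + 4)
  116/240 + 4 = 0.4833… + 4 = 4.4833…
  H = 60 × 4.4833… = 269° → H = 269.0°
= HSL(269.0°, 99.2%, 52.5%)


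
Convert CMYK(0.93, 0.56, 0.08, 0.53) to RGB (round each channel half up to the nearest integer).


R = 255 × (1-C) × (1-K) = 255 × 0.07 × 0.47 = 8.3895 → 8
G = 255 × (1-M) × (1-K) = 255 × 0.44 × 0.47 = 52.734 → 53
B = 255 × (1-Y) × (1-K) = 255 × 0.92 × 0.47 = 110.262 → 110
= RGB(8, 53, 110)


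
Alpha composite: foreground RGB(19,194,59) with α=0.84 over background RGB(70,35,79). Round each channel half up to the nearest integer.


C = α×F + (1-α)×B, with 1-α = 0.16
R: 0.84×19 + 0.16×70 = 15.96 + 11.20 = 27.16 → 27
G: 0.84×194 + 0.16×35 = 162.96 + 5.60 = 168.56 → 169
B: 0.84×59 + 0.16×79 = 49.56 + 12.64 = 62.20 → 62
= RGB(27, 169, 62)


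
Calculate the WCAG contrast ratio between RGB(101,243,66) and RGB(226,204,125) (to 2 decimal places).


Linearize each sRGB channel c=v/255: c/12.92 if c ≤ 0.04045 else ((c+0.055)/1.055)^2.4
L = 0.2126×R_lin + 0.7152×G_lin + 0.0722×B_lin
Color 1 (101,243,66):
  R=101: 101/255≈0.3961 > 0.04045 → ((0.3961+0.055)/1.055)^2.4 ≈ 0.13014
  G=243: 243/255≈0.9529 > 0.04045 → ((0.9529+0.055)/1.055)^2.4 ≈ 0.89627
  B=66: 66/255≈0.2588 > 0.04045 → ((0.2588+0.055)/1.055)^2.4 ≈ 0.05448
  L1 = 0.2126×0.13014 + 0.7152×0.89627 + 0.0722×0.05448 ≈ 0.67261
Color 2 (226,204,125):
  R=226: 226/255≈0.8863 > 0.04045 → ((0.8863+0.055)/1.055)^2.4 ≈ 0.76052
  G=204: 204/255≈0.8000 > 0.04045 → ((0.8000+0.055)/1.055)^2.4 ≈ 0.60383
  B=125: 125/255≈0.4902 > 0.04045 → ((0.4902+0.055)/1.055)^2.4 ≈ 0.20508
  L2 = 0.2126×0.76052 + 0.7152×0.60383 + 0.0722×0.20508 ≈ 0.60835
Lighter = 0.67261, Darker = 0.60835
Ratio = (L_lighter + 0.05) / (L_darker + 0.05)
Ratio = (0.67261 + 0.05) / (0.60835 + 0.05) = 0.72261 / 0.65835 ≈ 1.0976
Ratio ≈ 1.10:1
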